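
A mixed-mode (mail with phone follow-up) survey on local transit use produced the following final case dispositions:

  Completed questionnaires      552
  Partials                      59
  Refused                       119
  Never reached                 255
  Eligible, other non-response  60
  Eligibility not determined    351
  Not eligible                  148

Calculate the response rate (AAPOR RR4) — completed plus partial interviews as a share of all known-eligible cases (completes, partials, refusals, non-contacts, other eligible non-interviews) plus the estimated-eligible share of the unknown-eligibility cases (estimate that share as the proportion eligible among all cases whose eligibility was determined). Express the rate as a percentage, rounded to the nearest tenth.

45.2%

Num: 552 + 59 = 611
Known eligible: 552 + 59 + 119 + 255 + 60 = 1045
e = 1045 / (1045 + 148) = 1045 / 1193 = 0.8759
Eligible share of unknowns: 0.8759 × 351 = 307.44
Denom: 1045 + 307.44 = 1352.44
RR4 = 611 / 1352.44 = 0.4518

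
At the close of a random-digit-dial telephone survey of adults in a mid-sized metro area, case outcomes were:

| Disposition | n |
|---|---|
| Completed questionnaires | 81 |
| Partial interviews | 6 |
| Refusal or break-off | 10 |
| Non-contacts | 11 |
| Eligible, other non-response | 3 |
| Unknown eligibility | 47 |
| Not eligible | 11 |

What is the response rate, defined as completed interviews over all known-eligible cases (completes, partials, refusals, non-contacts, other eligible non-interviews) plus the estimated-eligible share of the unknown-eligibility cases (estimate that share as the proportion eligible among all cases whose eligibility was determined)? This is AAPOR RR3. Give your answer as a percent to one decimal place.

52.7%

Num = 81
Determined eligible = 81 + 6 + 10 + 11 + 3 = 111
e = 111 / (111 + 11) = 111 / 122 = 0.9098
e × U = 0.9098 × 47 = 42.76
Denom = 111 + 42.76 = 153.76
RR3 = 81 / 153.76 = 0.5268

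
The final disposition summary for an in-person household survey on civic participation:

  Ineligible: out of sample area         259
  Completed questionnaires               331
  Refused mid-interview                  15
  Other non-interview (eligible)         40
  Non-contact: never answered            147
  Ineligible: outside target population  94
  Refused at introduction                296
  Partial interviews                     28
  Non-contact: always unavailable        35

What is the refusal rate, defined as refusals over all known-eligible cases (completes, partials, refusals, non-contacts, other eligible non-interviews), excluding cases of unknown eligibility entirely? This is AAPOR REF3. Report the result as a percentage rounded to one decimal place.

Refusal or break-off = 296 + 15 = 311
Never reached = 147 + 35 = 182
Not eligible = 94 + 259 = 353
Num: 311
Base: 331 + 28 + 311 + 182 + 40 = 892
REF3 = 311 / 892 = 0.3487

34.9%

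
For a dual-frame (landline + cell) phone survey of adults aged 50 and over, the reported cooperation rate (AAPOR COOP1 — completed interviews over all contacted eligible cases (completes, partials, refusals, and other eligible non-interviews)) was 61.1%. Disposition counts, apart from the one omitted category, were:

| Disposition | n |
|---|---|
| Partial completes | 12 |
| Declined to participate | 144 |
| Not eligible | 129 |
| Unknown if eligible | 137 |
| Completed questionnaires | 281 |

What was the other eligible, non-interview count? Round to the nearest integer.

23

COOP1 = 281 / D = 0.611
D = 281 / 0.611 = 459.9
Other denominator terms total 437
other eligible, non-interview = 459.9 − 437 ≈ 23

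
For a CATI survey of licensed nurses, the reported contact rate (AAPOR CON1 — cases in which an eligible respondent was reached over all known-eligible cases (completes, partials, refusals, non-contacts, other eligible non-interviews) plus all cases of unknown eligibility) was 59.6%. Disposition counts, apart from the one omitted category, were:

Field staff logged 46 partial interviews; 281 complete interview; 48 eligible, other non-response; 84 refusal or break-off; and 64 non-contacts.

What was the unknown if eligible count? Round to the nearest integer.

247

Num → 281 + 46 + 84 + 48 = 459
CON1 = 459 / D = 0.596
D = 459 / 0.596 = 770.1
Remaining denominator categories sum to 523
unknown if eligible = 770.1 − 523 ≈ 247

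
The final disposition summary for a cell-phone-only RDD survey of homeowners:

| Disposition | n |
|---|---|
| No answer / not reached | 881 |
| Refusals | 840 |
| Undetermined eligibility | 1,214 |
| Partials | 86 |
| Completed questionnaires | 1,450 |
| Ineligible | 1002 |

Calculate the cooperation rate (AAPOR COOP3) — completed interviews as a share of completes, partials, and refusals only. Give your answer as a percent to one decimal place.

61.0%

Numerator → 1450
Denom → 1450 + 86 + 840 = 2376
COOP3 = 1450 / 2376 = 0.6103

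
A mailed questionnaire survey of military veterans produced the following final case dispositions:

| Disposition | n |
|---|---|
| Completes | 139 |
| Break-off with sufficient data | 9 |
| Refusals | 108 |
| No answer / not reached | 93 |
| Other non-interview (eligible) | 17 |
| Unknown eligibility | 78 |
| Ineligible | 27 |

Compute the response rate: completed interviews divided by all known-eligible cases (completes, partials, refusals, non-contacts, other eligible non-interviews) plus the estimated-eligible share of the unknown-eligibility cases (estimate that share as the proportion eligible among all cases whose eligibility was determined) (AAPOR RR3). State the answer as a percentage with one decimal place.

Numerator: 139
Eligible (known): 139 + 9 + 108 + 93 + 17 = 366
e = 366 / (366 + 27) = 366 / 393 = 0.9313
e × U: 0.9313 × 78 = 72.64
Denominator: 366 + 72.64 = 438.64
RR3 = 139 / 438.64 = 0.3169

31.7%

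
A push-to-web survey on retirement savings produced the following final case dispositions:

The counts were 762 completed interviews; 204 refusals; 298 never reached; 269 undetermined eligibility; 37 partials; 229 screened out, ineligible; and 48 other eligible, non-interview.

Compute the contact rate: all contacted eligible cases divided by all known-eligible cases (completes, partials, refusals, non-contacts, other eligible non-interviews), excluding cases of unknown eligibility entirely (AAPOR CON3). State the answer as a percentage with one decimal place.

77.9%

Numerator: 762 + 37 + 204 + 48 = 1051
Denominator: 762 + 37 + 204 + 298 + 48 = 1349
CON3 = 1051 / 1349 = 0.7791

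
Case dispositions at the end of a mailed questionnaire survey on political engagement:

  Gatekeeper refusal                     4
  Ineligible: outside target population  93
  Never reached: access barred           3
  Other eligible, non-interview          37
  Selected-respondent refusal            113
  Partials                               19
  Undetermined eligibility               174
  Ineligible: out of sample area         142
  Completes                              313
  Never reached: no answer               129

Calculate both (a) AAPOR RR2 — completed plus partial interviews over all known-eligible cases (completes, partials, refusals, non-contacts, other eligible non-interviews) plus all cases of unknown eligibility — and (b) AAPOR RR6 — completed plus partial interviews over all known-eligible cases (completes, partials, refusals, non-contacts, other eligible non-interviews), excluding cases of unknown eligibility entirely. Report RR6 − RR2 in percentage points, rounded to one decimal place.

Refusals = 4 + 113 = 117
Never reached = 129 + 3 = 132
Screened out, ineligible = 93 + 142 = 235
Num = 313 + 19 = 332
Denom = 313 + 19 + 117 + 132 + 37 + 174 = 792
RR2 = 332 / 792 = 0.4192
Denom = 313 + 19 + 117 + 132 + 37 = 618
RR6 = 332 / 618 = 0.5372
Difference = 53.72 − 41.92 = 11.80 percentage points

11.8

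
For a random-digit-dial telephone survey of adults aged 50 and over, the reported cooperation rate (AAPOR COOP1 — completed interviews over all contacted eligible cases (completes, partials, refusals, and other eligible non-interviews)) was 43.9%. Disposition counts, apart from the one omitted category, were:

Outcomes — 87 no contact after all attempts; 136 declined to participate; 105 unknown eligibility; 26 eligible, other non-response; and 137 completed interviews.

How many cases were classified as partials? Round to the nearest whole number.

13

COOP1 = 137 / D = 0.439
D = 137 / 0.439 = 312.1
Remaining denominator categories sum to 299
partials = 312.1 − 299 ≈ 13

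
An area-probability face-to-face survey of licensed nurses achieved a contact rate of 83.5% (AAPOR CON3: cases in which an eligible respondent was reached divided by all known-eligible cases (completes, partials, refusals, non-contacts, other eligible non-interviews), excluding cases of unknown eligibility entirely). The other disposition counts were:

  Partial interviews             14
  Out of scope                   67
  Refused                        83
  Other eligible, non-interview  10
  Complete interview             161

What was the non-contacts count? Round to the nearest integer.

53

Top: 161 + 14 + 83 + 10 = 268
CON3 = 268 / D = 0.835
D = 268 / 0.835 = 321.0
Rest of base = 268
non-contacts = 321.0 − 268 ≈ 53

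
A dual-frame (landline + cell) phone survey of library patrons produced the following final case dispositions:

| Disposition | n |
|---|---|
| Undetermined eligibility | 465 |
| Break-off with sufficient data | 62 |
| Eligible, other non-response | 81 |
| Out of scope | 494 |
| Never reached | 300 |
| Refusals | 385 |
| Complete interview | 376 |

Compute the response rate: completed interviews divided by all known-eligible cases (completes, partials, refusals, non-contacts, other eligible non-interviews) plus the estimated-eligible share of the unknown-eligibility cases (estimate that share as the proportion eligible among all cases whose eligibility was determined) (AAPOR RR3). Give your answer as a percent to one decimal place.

Num → 376
Known eligible → 376 + 62 + 385 + 300 + 81 = 1204
e = 1204 / (1204 + 494) = 1204 / 1698 = 0.7091
Eligible share of unknowns → 0.7091 × 465 = 329.73
Denominator → 1204 + 329.73 = 1533.73
RR3 = 376 / 1533.73 = 0.2452

24.5%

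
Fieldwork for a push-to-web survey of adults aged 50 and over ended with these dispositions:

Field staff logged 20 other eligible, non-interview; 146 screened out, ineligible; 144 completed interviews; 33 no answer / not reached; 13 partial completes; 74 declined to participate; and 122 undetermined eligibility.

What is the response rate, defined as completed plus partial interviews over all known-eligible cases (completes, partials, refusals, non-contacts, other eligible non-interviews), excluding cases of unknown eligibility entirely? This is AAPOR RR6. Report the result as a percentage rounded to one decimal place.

Numerator: 144 + 13 = 157
Denom: 144 + 13 + 74 + 33 + 20 = 284
RR6 = 157 / 284 = 0.5528

55.3%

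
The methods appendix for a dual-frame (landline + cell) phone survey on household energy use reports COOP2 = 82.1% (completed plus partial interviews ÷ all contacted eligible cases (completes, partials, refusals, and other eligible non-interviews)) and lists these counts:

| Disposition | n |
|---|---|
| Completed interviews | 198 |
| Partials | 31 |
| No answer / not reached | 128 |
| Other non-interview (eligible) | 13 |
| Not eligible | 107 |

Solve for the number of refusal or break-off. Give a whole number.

37

Numerator → 198 + 31 = 229
COOP2 = 229 / D = 0.821
D = 229 / 0.821 = 278.9
Other denominator terms total 242
refusal or break-off = 278.9 − 242 ≈ 37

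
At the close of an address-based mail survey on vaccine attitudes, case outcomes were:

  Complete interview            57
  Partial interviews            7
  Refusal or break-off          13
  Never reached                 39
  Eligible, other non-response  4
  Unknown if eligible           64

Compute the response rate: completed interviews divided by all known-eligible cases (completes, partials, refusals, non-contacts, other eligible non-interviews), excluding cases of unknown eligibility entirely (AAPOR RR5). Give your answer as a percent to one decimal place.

Num → 57
Base → 57 + 7 + 13 + 39 + 4 = 120
RR5 = 57 / 120 = 0.4750

47.5%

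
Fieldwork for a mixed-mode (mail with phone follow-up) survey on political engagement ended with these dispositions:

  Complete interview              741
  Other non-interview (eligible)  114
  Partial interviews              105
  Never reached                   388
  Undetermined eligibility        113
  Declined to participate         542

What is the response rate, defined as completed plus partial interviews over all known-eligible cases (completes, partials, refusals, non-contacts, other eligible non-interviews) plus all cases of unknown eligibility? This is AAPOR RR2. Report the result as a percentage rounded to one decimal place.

Num: 741 + 105 = 846
Base: 741 + 105 + 542 + 388 + 114 + 113 = 2003
RR2 = 846 / 2003 = 0.4224

42.2%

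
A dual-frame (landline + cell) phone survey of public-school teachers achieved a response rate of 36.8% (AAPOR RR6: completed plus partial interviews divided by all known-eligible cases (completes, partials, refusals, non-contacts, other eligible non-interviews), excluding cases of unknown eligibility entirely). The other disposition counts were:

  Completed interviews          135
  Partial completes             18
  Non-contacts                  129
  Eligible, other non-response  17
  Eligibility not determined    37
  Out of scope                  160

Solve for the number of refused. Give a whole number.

Top = 135 + 18 = 153
RR6 = 153 / D = 0.368
D = 153 / 0.368 = 415.8
Remaining denominator categories sum to 299
refused = 415.8 − 299 ≈ 117

117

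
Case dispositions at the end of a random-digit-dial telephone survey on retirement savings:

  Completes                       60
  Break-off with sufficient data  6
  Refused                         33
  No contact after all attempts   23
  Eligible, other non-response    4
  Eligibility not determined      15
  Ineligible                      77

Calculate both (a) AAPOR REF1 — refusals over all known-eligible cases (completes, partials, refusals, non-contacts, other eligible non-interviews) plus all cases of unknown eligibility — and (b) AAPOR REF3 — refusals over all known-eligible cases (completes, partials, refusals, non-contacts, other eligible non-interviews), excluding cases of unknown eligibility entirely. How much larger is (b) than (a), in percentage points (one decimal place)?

Numerator → 33
Base → 60 + 6 + 33 + 23 + 4 + 15 = 141
REF1 = 33 / 141 = 0.2340
Base → 60 + 6 + 33 + 23 + 4 = 126
REF3 = 33 / 126 = 0.2619
Difference = 26.19 − 23.40 = 2.79 percentage points

2.8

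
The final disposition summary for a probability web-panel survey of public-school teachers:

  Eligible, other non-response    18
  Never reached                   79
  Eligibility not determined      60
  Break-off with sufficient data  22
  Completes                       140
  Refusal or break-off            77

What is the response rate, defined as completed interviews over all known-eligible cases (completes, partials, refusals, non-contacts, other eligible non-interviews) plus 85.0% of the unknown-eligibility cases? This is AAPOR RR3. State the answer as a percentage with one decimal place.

36.2%

Num = 140
Known eligible = 140 + 22 + 77 + 79 + 18 = 336
Estimated eligible among unknowns = 0.8500 × 60 = 51.00
Base = 336 + 51.00 = 387.00
RR3 = 140 / 387.00 = 0.3618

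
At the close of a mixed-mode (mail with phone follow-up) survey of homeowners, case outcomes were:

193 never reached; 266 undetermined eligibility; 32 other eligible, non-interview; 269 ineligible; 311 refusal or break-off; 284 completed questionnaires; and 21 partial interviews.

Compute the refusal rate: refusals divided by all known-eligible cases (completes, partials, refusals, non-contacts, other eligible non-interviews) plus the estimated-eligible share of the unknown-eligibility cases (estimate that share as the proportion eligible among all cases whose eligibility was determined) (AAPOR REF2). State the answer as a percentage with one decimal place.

29.8%

Top: 311
Eligible (known): 284 + 21 + 311 + 193 + 32 = 841
e = 841 / (841 + 269) = 841 / 1110 = 0.7577
e × U: 0.7577 × 266 = 201.55
Base: 841 + 201.55 = 1042.55
REF2 = 311 / 1042.55 = 0.2983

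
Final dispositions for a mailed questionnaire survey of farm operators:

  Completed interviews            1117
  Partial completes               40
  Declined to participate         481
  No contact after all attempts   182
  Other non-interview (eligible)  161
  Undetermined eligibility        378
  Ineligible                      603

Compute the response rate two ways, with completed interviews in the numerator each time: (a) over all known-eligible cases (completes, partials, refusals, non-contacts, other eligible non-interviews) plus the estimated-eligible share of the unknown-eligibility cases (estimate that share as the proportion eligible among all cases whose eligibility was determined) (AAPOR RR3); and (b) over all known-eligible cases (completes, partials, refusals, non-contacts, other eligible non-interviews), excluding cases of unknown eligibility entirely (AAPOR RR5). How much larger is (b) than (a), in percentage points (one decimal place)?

7.2

Top = 1117
Known eligible = 1117 + 40 + 481 + 182 + 161 = 1981
e = 1981 / (1981 + 603) = 1981 / 2584 = 0.7666
Estimated eligible among unknowns = 0.7666 × 378 = 289.77
Base = 1981 + 289.77 = 2270.77
RR3 = 1117 / 2270.77 = 0.4919
Base = 1117 + 40 + 481 + 182 + 161 = 1981
RR5 = 1117 / 1981 = 0.5639
Difference = 56.39 − 49.19 = 7.20 percentage points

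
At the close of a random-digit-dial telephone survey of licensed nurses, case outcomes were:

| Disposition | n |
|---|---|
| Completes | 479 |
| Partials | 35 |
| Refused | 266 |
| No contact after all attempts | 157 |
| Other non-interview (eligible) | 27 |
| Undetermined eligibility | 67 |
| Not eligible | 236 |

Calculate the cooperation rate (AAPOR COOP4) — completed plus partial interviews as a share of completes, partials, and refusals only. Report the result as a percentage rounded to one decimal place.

Top = 479 + 35 = 514
Denom = 479 + 35 + 266 = 780
COOP4 = 514 / 780 = 0.6590

65.9%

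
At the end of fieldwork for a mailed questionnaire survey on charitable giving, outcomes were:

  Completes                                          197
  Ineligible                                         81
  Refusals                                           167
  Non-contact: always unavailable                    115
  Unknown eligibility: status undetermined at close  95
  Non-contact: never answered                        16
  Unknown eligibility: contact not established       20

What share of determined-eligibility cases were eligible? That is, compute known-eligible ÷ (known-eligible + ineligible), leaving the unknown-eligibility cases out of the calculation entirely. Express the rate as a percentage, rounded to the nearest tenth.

Never reached = 16 + 115 = 131
Undetermined eligibility = 20 + 95 = 115
Determined eligible → 197 + 167 + 131 = 495
e = 495 / (495 + 81) = 495 / 576 = 0.8594

85.9%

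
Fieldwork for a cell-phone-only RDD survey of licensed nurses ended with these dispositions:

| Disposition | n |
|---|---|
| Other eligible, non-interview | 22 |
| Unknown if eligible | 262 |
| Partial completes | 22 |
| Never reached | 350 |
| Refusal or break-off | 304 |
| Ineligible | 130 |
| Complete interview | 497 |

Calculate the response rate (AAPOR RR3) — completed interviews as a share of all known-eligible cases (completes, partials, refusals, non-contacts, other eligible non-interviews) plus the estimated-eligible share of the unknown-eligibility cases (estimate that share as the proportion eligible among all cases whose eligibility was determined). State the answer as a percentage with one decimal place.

Num: 497
Known eligible: 497 + 22 + 304 + 350 + 22 = 1195
e = 1195 / (1195 + 130) = 1195 / 1325 = 0.9019
Estimated eligible among unknowns: 0.9019 × 262 = 236.30
Base: 1195 + 236.30 = 1431.30
RR3 = 497 / 1431.30 = 0.3472

34.7%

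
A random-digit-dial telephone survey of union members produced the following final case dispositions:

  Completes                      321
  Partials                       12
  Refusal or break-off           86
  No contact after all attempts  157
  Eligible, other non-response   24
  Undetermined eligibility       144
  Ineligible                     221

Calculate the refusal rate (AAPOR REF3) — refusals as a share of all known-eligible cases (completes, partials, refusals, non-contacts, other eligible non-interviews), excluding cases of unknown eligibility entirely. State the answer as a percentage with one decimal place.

14.3%

Numerator: 86
Base: 321 + 12 + 86 + 157 + 24 = 600
REF3 = 86 / 600 = 0.1433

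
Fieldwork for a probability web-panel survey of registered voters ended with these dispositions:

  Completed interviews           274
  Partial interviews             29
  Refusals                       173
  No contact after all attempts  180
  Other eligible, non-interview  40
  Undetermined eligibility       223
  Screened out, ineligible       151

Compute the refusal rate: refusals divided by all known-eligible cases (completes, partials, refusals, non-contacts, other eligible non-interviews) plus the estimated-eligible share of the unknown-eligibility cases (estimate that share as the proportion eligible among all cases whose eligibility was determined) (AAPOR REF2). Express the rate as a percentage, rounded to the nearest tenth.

Top = 173
Eligible (known) = 274 + 29 + 173 + 180 + 40 = 696
e = 696 / (696 + 151) = 696 / 847 = 0.8217
Estimated eligible among unknowns = 0.8217 × 223 = 183.24
Base = 696 + 183.24 = 879.24
REF2 = 173 / 879.24 = 0.1968

19.7%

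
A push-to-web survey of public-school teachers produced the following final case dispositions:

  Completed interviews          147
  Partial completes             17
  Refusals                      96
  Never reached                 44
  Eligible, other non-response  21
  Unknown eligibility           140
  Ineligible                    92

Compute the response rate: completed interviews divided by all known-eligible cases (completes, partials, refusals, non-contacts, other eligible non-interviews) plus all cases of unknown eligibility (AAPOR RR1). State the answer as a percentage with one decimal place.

Top → 147
Denominator → 147 + 17 + 96 + 44 + 21 + 140 = 465
RR1 = 147 / 465 = 0.3161

31.6%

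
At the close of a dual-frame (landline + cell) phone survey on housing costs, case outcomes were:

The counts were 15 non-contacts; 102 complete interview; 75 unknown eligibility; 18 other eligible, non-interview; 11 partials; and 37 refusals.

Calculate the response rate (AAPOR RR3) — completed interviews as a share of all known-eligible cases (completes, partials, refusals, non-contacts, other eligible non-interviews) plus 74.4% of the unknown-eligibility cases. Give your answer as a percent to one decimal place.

Numerator → 102
Known eligible → 102 + 11 + 37 + 15 + 18 = 183
Estimated eligible among unknowns → 0.7440 × 75 = 55.80
Base → 183 + 55.80 = 238.80
RR3 = 102 / 238.80 = 0.4271

42.7%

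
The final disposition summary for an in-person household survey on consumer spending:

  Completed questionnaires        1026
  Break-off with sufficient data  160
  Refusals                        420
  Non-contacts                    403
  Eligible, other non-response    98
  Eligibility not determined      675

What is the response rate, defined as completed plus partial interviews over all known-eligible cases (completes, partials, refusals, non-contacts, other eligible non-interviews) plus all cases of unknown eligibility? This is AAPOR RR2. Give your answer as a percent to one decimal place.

42.6%

Numerator → 1026 + 160 = 1186
Denom → 1026 + 160 + 420 + 403 + 98 + 675 = 2782
RR2 = 1186 / 2782 = 0.4263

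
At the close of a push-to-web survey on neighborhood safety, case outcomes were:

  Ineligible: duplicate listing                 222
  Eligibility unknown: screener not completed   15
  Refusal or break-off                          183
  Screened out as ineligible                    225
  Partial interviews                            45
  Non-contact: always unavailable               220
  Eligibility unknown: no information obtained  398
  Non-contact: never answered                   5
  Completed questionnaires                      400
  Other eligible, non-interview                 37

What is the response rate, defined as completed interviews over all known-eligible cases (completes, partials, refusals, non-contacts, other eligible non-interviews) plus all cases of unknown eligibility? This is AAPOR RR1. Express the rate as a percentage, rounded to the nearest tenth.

Never reached = 5 + 220 = 225
Unknown if eligible = 15 + 398 = 413
Ineligible = 225 + 222 = 447
Numerator → 400
Denominator → 400 + 45 + 183 + 225 + 37 + 413 = 1303
RR1 = 400 / 1303 = 0.3070

30.7%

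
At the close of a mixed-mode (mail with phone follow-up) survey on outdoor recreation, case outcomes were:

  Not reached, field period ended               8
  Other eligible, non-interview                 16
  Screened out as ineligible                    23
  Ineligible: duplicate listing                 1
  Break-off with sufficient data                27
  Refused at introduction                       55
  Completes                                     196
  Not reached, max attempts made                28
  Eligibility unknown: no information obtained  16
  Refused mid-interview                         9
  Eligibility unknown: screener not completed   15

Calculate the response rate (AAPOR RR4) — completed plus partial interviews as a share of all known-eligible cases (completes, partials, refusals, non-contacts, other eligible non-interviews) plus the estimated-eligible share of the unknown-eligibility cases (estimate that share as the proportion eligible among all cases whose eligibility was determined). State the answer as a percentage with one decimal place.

60.6%

Refusals = 55 + 9 = 64
Non-contacts = 8 + 28 = 36
Unknown eligibility = 15 + 16 = 31
Screened out, ineligible = 23 + 1 = 24
Num → 196 + 27 = 223
Eligible (known) → 196 + 27 + 64 + 36 + 16 = 339
e = 339 / (339 + 24) = 339 / 363 = 0.9339
Eligible share of unknowns → 0.9339 × 31 = 28.95
Base → 339 + 28.95 = 367.95
RR4 = 223 / 367.95 = 0.6061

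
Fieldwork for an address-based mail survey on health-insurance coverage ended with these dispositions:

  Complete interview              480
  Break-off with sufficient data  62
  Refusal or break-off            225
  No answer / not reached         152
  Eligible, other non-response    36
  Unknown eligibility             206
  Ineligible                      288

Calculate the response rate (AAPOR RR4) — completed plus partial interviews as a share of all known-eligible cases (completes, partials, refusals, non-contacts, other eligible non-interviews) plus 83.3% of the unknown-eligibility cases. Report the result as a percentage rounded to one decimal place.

Numerator = 480 + 62 = 542
Known eligible = 480 + 62 + 225 + 152 + 36 = 955
e × U = 0.8330 × 206 = 171.60
Denominator = 955 + 171.60 = 1126.60
RR4 = 542 / 1126.60 = 0.4811

48.1%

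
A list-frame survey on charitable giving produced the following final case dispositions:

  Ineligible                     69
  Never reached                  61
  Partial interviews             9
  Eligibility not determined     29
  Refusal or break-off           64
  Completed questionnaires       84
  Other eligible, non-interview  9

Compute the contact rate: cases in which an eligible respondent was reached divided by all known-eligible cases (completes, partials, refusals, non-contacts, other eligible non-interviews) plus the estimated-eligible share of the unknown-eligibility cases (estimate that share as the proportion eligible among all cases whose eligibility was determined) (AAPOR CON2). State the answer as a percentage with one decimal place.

Numerator → 84 + 9 + 64 + 9 = 166
Eligible (known) → 84 + 9 + 64 + 61 + 9 = 227
e = 227 / (227 + 69) = 227 / 296 = 0.7669
e × U → 0.7669 × 29 = 22.24
Denom → 227 + 22.24 = 249.24
CON2 = 166 / 249.24 = 0.6660

66.6%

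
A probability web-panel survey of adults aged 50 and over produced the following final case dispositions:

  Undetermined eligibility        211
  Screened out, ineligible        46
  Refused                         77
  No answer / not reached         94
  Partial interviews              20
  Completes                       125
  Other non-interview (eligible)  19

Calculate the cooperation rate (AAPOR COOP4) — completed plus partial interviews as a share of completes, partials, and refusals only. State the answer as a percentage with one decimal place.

65.3%

Num = 125 + 20 = 145
Denom = 125 + 20 + 77 = 222
COOP4 = 145 / 222 = 0.6532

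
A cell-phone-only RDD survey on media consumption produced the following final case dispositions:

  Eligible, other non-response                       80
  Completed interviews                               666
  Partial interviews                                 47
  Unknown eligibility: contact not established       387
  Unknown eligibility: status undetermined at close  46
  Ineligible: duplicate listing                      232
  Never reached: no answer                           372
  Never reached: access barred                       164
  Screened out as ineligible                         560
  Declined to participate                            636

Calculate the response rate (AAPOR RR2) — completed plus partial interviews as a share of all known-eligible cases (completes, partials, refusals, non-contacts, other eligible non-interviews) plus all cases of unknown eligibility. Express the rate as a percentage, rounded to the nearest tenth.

29.7%

Non-contacts = 372 + 164 = 536
Unknown eligibility = 387 + 46 = 433
Ineligible = 560 + 232 = 792
Num: 666 + 47 = 713
Base: 666 + 47 + 636 + 536 + 80 + 433 = 2398
RR2 = 713 / 2398 = 0.2973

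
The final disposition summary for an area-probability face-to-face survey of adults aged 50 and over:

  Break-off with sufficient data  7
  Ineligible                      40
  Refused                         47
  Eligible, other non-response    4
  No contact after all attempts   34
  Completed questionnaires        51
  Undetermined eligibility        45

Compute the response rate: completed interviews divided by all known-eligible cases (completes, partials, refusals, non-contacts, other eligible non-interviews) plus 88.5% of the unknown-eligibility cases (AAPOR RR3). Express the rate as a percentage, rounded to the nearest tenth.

27.9%

Numerator → 51
Known eligible → 51 + 7 + 47 + 34 + 4 = 143
e × U → 0.8850 × 45 = 39.83
Base → 143 + 39.83 = 182.83
RR3 = 51 / 182.83 = 0.2789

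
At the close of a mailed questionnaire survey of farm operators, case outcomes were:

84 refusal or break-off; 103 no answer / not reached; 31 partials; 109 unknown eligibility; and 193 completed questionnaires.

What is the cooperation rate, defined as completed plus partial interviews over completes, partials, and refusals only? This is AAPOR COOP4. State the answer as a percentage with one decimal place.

72.7%

Num → 193 + 31 = 224
Denom → 193 + 31 + 84 = 308
COOP4 = 224 / 308 = 0.7273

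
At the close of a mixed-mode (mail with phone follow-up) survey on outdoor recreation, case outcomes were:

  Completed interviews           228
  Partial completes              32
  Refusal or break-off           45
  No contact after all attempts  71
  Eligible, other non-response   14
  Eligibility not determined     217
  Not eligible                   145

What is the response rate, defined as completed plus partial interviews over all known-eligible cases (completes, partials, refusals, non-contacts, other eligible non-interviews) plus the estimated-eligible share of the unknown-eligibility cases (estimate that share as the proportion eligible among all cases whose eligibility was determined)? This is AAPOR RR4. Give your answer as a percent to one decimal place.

47.4%

Numerator → 228 + 32 = 260
Determined eligible → 228 + 32 + 45 + 71 + 14 = 390
e = 390 / (390 + 145) = 390 / 535 = 0.7290
Estimated eligible among unknowns → 0.7290 × 217 = 158.19
Base → 390 + 158.19 = 548.19
RR4 = 260 / 548.19 = 0.4743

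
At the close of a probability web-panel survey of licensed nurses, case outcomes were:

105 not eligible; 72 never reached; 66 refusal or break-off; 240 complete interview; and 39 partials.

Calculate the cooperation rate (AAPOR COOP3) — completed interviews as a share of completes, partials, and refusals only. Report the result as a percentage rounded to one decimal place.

69.6%

Num → 240
Denom → 240 + 39 + 66 = 345
COOP3 = 240 / 345 = 0.6957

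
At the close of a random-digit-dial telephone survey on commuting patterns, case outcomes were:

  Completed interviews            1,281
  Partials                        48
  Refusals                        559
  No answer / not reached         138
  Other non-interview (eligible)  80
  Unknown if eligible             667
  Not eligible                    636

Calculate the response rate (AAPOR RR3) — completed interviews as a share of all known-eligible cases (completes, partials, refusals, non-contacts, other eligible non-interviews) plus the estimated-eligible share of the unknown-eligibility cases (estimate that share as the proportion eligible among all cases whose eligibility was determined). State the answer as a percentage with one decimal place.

48.9%

Top: 1281
Known eligible: 1281 + 48 + 559 + 138 + 80 = 2106
e = 2106 / (2106 + 636) = 2106 / 2742 = 0.7681
Estimated eligible among unknowns: 0.7681 × 667 = 512.32
Denominator: 2106 + 512.32 = 2618.32
RR3 = 1281 / 2618.32 = 0.4892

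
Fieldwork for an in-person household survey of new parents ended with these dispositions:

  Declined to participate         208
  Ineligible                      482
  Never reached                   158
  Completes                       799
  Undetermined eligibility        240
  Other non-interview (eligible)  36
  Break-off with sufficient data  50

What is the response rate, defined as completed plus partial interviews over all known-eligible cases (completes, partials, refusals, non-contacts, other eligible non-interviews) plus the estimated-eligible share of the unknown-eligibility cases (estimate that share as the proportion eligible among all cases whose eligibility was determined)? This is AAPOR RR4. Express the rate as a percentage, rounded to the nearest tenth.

Top → 799 + 50 = 849
Known eligible → 799 + 50 + 208 + 158 + 36 = 1251
e = 1251 / (1251 + 482) = 1251 / 1733 = 0.7219
Estimated eligible among unknowns → 0.7219 × 240 = 173.26
Denominator → 1251 + 173.26 = 1424.26
RR4 = 849 / 1424.26 = 0.5961

59.6%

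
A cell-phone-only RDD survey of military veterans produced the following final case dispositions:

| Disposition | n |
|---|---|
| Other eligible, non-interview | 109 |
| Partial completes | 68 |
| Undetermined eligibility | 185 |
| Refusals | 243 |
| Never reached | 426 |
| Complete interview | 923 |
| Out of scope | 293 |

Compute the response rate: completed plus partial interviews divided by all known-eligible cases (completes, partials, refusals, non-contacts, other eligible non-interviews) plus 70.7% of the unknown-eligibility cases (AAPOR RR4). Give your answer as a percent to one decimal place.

52.2%

Top = 923 + 68 = 991
Determined eligible = 923 + 68 + 243 + 426 + 109 = 1769
e × U = 0.7070 × 185 = 130.79
Base = 1769 + 130.79 = 1899.79
RR4 = 991 / 1899.79 = 0.5216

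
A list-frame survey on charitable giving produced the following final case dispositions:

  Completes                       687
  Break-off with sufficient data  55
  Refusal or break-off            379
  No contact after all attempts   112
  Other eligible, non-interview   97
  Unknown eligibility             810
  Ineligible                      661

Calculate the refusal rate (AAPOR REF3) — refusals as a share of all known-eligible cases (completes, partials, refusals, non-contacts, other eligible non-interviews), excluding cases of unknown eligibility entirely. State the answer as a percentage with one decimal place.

Num: 379
Base: 687 + 55 + 379 + 112 + 97 = 1330
REF3 = 379 / 1330 = 0.2850

28.5%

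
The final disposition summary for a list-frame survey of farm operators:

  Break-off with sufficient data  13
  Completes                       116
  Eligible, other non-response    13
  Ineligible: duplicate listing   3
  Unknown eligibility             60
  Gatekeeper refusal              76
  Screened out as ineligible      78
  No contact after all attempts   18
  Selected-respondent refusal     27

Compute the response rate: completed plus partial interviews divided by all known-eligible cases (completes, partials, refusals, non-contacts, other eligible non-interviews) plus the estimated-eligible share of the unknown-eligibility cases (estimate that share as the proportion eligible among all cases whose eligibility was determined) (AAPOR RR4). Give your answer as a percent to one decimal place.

Refusal or break-off = 76 + 27 = 103
Ineligible = 78 + 3 = 81
Top = 116 + 13 = 129
Known eligible = 116 + 13 + 103 + 18 + 13 = 263
e = 263 / (263 + 81) = 263 / 344 = 0.7645
Estimated eligible among unknowns = 0.7645 × 60 = 45.87
Base = 263 + 45.87 = 308.87
RR4 = 129 / 308.87 = 0.4177

41.8%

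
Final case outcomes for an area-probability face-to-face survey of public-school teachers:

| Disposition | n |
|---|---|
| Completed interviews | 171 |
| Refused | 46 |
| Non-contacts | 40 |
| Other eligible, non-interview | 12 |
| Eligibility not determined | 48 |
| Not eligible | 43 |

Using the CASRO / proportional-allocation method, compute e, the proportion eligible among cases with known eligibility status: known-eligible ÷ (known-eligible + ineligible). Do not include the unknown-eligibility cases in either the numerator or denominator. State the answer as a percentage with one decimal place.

Known eligible → 171 + 46 + 40 + 12 = 269
e = 269 / (269 + 43) = 269 / 312 = 0.8622

86.2%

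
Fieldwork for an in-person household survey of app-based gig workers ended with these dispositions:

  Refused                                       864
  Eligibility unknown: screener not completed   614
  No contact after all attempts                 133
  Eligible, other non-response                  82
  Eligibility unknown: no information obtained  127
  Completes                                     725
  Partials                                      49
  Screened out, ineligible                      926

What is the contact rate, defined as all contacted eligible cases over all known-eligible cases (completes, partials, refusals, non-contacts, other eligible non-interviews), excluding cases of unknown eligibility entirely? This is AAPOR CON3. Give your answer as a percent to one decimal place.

Unknown eligibility = 614 + 127 = 741
Num: 725 + 49 + 864 + 82 = 1720
Base: 725 + 49 + 864 + 133 + 82 = 1853
CON3 = 1720 / 1853 = 0.9282

92.8%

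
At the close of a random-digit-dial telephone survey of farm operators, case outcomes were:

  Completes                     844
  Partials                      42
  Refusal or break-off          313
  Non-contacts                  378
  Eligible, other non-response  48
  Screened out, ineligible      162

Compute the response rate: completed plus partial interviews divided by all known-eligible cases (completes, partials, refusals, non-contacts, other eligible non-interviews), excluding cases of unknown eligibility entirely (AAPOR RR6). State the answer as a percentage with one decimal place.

54.5%

Num: 844 + 42 = 886
Denom: 844 + 42 + 313 + 378 + 48 = 1625
RR6 = 886 / 1625 = 0.5452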